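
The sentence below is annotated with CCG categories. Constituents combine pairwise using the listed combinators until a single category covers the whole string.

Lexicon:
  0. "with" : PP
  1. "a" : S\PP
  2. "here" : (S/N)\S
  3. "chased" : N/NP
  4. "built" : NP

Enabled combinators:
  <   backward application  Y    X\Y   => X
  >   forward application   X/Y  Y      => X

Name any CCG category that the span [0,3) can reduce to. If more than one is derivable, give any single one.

S/N

[0,5] S   >
  [0,3] S/N   <
    [0,2] S   <
      [0,1] "with" : PP
      [1,2] "a" : S\PP
    [2,3] "here" : (S/N)\S
  [3,5] N   >
    [3,4] "chased" : N/NP
    [4,5] "built" : NP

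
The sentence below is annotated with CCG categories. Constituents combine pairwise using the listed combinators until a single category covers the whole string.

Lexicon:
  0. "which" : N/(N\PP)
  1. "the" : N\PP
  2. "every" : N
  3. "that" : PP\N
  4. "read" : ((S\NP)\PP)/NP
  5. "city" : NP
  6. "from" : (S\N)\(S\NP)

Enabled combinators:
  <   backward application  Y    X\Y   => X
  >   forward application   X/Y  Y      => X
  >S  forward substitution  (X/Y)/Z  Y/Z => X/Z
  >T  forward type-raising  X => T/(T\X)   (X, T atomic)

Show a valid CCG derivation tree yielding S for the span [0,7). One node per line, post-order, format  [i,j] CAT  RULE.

[0,1] N/(N\PP)  lex  "which"
[1,2] N\PP  lex  "the"
[0,2] N  >  k=1
[2,3] N  lex  "every"
[3,4] PP\N  lex  "that"
[2,4] PP  <  k=3
[4,5] ((S\NP)\PP)/NP  lex  "read"
[5,6] NP  lex  "city"
[4,6] (S\NP)\PP  >  k=5
[2,6] S\NP  <  k=4
[6,7] (S\N)\(S\NP)  lex  "from"
[2,7] S\N  <  k=6
[0,7] S  <  k=2

[0,7] S   <
  [0,2] N   >
    [0,1] "which" : N/(N\PP)
    [1,2] "the" : N\PP
  [2,7] S\N   <
    [2,6] S\NP   <
      [2,4] PP   <
        [2,3] "every" : N
        [3,4] "that" : PP\N
      [4,6] (S\NP)\PP   >
        [4,5] "read" : ((S\NP)\PP)/NP
        [5,6] "city" : NP
    [6,7] "from" : (S\N)\(S\NP)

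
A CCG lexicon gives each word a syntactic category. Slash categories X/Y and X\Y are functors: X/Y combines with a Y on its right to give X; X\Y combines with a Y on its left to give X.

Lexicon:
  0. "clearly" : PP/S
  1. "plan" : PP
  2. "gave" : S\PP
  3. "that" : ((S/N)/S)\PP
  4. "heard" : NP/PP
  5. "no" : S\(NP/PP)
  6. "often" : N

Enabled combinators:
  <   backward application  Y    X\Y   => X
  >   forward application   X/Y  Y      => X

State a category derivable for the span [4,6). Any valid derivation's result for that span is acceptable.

[0,7] S   >
  [0,6] S/N   >
    [0,4] (S/N)/S   <
      [0,3] PP   >
        [0,1] "clearly" : PP/S
        [1,3] S   <
          [1,2] "plan" : PP
          [2,3] "gave" : S\PP
      [3,4] "that" : ((S/N)/S)\PP
    [4,6] S   <
      [4,5] "heard" : NP/PP
      [5,6] "no" : S\(NP/PP)
  [6,7] "often" : N

S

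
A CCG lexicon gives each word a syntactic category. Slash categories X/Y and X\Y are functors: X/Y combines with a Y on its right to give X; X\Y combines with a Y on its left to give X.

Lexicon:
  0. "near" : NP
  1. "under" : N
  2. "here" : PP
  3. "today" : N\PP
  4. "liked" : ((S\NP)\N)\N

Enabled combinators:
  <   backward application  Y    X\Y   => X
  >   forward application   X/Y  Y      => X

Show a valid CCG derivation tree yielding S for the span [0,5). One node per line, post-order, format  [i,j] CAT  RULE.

[0,1] NP  lex  "near"
[1,2] N  lex  "under"
[2,3] PP  lex  "here"
[3,4] N\PP  lex  "today"
[2,4] N  <  k=3
[4,5] ((S\NP)\N)\N  lex  "liked"
[2,5] (S\NP)\N  <  k=4
[1,5] S\NP  <  k=2
[0,5] S  <  k=1

[0,5] S   <
  [0,1] "near" : NP
  [1,5] S\NP   <
    [1,2] "under" : N
    [2,5] (S\NP)\N   <
      [2,4] N   <
        [2,3] "here" : PP
        [3,4] "today" : N\PP
      [4,5] "liked" : ((S\NP)\N)\N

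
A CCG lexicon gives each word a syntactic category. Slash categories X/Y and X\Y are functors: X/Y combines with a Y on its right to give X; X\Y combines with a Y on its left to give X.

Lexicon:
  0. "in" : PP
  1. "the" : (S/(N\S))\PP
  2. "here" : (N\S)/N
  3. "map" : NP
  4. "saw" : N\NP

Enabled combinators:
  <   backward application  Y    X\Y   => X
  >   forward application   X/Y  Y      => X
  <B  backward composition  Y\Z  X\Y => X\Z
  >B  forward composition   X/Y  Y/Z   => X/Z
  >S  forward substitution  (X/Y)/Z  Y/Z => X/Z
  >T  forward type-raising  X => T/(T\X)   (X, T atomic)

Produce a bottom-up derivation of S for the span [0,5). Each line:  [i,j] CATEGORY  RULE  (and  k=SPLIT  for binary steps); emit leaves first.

[0,5] S   >
  [0,2] S/(N\S)   <
    [0,1] "in" : PP
    [1,2] "the" : (S/(N\S))\PP
  [2,5] N\S   >
    [2,3] "here" : (N\S)/N
    [3,5] N   <
      [3,4] "map" : NP
      [4,5] "saw" : N\NP

[0,1] PP  lex  "in"
[1,2] (S/(N\S))\PP  lex  "the"
[0,2] S/(N\S)  <  k=1
[2,3] (N\S)/N  lex  "here"
[3,4] NP  lex  "map"
[4,5] N\NP  lex  "saw"
[3,5] N  <  k=4
[2,5] N\S  >  k=3
[0,5] S  >  k=2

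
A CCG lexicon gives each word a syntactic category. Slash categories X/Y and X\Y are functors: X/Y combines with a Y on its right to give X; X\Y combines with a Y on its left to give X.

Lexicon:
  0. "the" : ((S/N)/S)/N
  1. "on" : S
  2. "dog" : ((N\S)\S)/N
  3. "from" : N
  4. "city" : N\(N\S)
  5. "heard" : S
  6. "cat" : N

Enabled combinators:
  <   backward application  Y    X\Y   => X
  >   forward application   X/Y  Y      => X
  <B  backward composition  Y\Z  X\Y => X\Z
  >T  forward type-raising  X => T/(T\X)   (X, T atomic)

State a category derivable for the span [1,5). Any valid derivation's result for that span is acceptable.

N

[0,7] S   >
  [0,6] S/N   >
    [0,5] (S/N)/S   >
      [0,1] "the" : ((S/N)/S)/N
      [1,5] N   <
        [1,4] N\S   <
          [1,2] "on" : S
          [2,4] (N\S)\S   >
            [2,3] "dog" : ((N\S)\S)/N
            [3,4] "from" : N
        [4,5] "city" : N\(N\S)
    [5,6] "heard" : S
  [6,7] "cat" : N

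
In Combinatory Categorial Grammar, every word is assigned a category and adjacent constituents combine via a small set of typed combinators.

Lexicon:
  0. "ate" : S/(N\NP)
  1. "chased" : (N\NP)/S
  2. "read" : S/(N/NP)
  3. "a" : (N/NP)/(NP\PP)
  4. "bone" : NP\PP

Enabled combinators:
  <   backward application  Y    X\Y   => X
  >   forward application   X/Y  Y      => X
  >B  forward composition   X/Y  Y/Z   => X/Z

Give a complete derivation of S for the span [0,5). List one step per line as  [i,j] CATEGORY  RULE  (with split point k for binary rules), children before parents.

[0,1] S/(N\NP)  lex  "ate"
[1,2] (N\NP)/S  lex  "chased"
[2,3] S/(N/NP)  lex  "read"
[3,4] (N/NP)/(NP\PP)  lex  "a"
[4,5] NP\PP  lex  "bone"
[3,5] N/NP  >  k=4
[2,5] S  >  k=3
[1,5] N\NP  >  k=2
[0,5] S  >  k=1

[0,5] S   >
  [0,1] "ate" : S/(N\NP)
  [1,5] N\NP   >
    [1,2] "chased" : (N\NP)/S
    [2,5] S   >
      [2,3] "read" : S/(N/NP)
      [3,5] N/NP   >
        [3,4] "a" : (N/NP)/(NP\PP)
        [4,5] "bone" : NP\PP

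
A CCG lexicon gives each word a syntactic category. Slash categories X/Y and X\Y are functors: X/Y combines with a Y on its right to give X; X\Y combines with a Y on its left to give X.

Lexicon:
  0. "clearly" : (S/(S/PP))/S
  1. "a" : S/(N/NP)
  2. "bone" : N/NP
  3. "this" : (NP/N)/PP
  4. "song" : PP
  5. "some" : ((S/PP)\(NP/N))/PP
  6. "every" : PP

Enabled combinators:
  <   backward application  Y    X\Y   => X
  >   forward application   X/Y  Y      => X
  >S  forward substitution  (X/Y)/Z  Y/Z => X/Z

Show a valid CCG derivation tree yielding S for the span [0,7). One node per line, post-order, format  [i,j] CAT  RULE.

[0,1] (S/(S/PP))/S  lex  "clearly"
[1,2] S/(N/NP)  lex  "a"
[2,3] N/NP  lex  "bone"
[1,3] S  >  k=2
[0,3] S/(S/PP)  >  k=1
[3,4] (NP/N)/PP  lex  "this"
[4,5] PP  lex  "song"
[3,5] NP/N  >  k=4
[5,6] ((S/PP)\(NP/N))/PP  lex  "some"
[6,7] PP  lex  "every"
[5,7] (S/PP)\(NP/N)  >  k=6
[3,7] S/PP  <  k=5
[0,7] S  >  k=3

[0,7] S   >
  [0,3] S/(S/PP)   >
    [0,1] "clearly" : (S/(S/PP))/S
    [1,3] S   >
      [1,2] "a" : S/(N/NP)
      [2,3] "bone" : N/NP
  [3,7] S/PP   <
    [3,5] NP/N   >
      [3,4] "this" : (NP/N)/PP
      [4,5] "song" : PP
    [5,7] (S/PP)\(NP/N)   >
      [5,6] "some" : ((S/PP)\(NP/N))/PP
      [6,7] "every" : PP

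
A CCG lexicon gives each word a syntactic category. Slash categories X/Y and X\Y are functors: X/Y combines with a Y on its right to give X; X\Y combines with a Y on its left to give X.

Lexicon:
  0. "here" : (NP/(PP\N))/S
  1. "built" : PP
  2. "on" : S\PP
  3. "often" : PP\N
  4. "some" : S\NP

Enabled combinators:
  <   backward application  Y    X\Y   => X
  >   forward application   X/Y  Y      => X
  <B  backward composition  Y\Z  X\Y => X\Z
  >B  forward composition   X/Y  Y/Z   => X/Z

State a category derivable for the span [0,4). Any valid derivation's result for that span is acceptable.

[0,5] S   <
  [0,4] NP   >
    [0,3] NP/(PP\N)   >
      [0,1] "here" : (NP/(PP\N))/S
      [1,3] S   <
        [1,2] "built" : PP
        [2,3] "on" : S\PP
    [3,4] "often" : PP\N
  [4,5] "some" : S\NP

NP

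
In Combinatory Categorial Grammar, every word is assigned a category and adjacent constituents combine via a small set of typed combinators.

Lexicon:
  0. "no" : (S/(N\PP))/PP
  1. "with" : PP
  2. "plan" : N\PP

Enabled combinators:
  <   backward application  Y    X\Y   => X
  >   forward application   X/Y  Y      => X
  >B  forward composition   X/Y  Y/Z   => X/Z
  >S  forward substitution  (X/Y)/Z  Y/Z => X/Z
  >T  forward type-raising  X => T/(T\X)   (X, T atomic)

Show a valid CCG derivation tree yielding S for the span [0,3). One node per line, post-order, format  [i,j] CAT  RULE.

[0,3] S   >
  [0,2] S/(N\PP)   >
    [0,1] "no" : (S/(N\PP))/PP
    [1,2] "with" : PP
  [2,3] "plan" : N\PP

[0,1] (S/(N\PP))/PP  lex  "no"
[1,2] PP  lex  "with"
[0,2] S/(N\PP)  >  k=1
[2,3] N\PP  lex  "plan"
[0,3] S  >  k=2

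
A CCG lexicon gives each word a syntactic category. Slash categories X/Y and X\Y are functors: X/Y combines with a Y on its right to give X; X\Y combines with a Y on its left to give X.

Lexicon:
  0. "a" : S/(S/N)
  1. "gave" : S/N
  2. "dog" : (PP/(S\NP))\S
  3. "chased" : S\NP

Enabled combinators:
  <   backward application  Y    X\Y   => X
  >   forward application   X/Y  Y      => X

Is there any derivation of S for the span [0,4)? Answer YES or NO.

NO

S/(S/N) S/N (PP/(S\NP))\S S\NP
CKY chart[0,4] = {PP}; S ∉ chart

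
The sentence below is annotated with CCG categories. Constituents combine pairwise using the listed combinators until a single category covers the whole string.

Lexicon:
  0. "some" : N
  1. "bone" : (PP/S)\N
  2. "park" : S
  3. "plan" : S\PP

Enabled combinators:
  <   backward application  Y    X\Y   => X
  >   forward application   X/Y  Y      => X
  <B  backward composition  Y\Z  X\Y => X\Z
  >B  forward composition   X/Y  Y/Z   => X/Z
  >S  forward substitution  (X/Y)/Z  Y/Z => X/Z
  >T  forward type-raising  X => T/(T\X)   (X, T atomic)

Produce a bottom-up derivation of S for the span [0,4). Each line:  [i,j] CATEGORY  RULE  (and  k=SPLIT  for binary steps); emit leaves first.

[0,4] S   <
  [0,3] PP   >
    [0,2] PP/S   <
      [0,1] "some" : N
      [1,2] "bone" : (PP/S)\N
    [2,3] "park" : S
  [3,4] "plan" : S\PP

[0,1] N  lex  "some"
[1,2] (PP/S)\N  lex  "bone"
[0,2] PP/S  <  k=1
[2,3] S  lex  "park"
[0,3] PP  >  k=2
[3,4] S\PP  lex  "plan"
[0,4] S  <  k=3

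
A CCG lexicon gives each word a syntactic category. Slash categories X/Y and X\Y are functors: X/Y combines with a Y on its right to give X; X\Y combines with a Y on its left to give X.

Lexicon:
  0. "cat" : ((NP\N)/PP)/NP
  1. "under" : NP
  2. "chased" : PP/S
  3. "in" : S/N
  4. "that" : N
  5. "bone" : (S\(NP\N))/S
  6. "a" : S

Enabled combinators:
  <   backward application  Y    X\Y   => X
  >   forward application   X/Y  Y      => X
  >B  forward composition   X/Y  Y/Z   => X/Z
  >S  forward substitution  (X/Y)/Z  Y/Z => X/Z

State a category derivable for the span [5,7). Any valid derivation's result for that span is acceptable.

S\(NP\N)

[0,7] S   <
  [0,5] NP\N   >
    [0,2] (NP\N)/PP   >
      [0,1] "cat" : ((NP\N)/PP)/NP
      [1,2] "under" : NP
    [2,5] PP   >
      [2,3] "chased" : PP/S
      [3,5] S   >
        [3,4] "in" : S/N
        [4,5] "that" : N
  [5,7] S\(NP\N)   >
    [5,6] "bone" : (S\(NP\N))/S
    [6,7] "a" : S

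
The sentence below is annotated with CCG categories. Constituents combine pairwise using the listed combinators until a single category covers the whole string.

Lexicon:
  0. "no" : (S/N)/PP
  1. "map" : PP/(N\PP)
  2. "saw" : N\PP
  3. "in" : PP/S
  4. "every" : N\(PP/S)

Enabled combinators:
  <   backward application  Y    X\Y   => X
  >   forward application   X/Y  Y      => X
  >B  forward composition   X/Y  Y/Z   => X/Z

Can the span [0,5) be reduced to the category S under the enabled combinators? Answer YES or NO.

YES

[0,5] S   >
  [0,3] S/N   >
    [0,1] "no" : (S/N)/PP
    [1,3] PP   >
      [1,2] "map" : PP/(N\PP)
      [2,3] "saw" : N\PP
  [3,5] N   <
    [3,4] "in" : PP/S
    [4,5] "every" : N\(PP/S)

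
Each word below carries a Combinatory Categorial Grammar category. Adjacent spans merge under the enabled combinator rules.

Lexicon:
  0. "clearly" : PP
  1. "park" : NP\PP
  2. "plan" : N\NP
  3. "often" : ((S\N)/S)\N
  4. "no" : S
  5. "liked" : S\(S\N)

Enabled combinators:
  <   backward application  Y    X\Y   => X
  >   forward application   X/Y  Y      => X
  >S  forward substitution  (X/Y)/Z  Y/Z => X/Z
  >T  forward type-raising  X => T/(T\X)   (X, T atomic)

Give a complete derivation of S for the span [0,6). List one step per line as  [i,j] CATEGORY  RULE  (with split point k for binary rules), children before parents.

[0,6] S   <
  [0,5] S\N   >
    [0,4] (S\N)/S   <
      [0,3] N   <
        [0,2] NP   >
          [0,1] NP/(NP\PP)   >T
            [0,1] "clearly" : PP
          [1,2] "park" : NP\PP
        [2,3] "plan" : N\NP
      [3,4] "often" : ((S\N)/S)\N
    [4,5] "no" : S
  [5,6] "liked" : S\(S\N)

[0,1] PP  lex  "clearly"
[0,1] NP/(NP\PP)  >T
[1,2] NP\PP  lex  "park"
[0,2] NP  >  k=1
[2,3] N\NP  lex  "plan"
[0,3] N  <  k=2
[3,4] ((S\N)/S)\N  lex  "often"
[0,4] (S\N)/S  <  k=3
[4,5] S  lex  "no"
[0,5] S\N  >  k=4
[5,6] S\(S\N)  lex  "liked"
[0,6] S  <  k=5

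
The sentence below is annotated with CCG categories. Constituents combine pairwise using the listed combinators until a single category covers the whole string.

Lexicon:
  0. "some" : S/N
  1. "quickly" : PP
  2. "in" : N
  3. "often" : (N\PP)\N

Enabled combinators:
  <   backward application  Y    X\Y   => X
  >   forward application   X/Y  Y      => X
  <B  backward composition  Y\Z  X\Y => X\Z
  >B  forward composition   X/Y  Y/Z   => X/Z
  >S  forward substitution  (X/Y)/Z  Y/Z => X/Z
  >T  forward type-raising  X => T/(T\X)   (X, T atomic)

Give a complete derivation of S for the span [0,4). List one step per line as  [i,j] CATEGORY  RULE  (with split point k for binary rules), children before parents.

[0,1] S/N  lex  "some"
[1,2] PP  lex  "quickly"
[1,2] N/(N\PP)  >T
[2,3] N  lex  "in"
[3,4] (N\PP)\N  lex  "often"
[2,4] N\PP  <  k=3
[1,4] N  >  k=2
[0,4] S  >  k=1

[0,4] S   >
  [0,1] "some" : S/N
  [1,4] N   >
    [1,2] N/(N\PP)   >T
      [1,2] "quickly" : PP
    [2,4] N\PP   <
      [2,3] "in" : N
      [3,4] "often" : (N\PP)\N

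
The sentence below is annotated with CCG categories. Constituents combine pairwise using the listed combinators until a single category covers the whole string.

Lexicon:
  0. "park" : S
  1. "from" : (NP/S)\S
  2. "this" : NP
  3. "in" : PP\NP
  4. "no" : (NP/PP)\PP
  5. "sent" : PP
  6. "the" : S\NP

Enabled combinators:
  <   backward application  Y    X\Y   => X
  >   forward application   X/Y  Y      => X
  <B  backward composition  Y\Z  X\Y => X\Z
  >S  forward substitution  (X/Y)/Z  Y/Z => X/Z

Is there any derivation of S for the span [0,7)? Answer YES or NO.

S (NP/S)\S NP PP\NP (NP/PP)\PP PP S\NP
CKY chart[0,7] = {NP}; S ∉ chart

NO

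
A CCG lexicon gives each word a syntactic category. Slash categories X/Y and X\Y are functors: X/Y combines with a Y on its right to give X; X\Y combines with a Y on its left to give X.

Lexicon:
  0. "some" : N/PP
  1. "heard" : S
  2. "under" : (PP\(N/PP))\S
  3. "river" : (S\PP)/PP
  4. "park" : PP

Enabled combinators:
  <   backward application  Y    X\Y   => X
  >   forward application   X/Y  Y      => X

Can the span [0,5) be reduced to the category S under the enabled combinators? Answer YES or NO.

YES

[0,5] S   <
  [0,3] PP   <
    [0,1] "some" : N/PP
    [1,3] PP\(N/PP)   <
      [1,2] "heard" : S
      [2,3] "under" : (PP\(N/PP))\S
  [3,5] S\PP   >
    [3,4] "river" : (S\PP)/PP
    [4,5] "park" : PP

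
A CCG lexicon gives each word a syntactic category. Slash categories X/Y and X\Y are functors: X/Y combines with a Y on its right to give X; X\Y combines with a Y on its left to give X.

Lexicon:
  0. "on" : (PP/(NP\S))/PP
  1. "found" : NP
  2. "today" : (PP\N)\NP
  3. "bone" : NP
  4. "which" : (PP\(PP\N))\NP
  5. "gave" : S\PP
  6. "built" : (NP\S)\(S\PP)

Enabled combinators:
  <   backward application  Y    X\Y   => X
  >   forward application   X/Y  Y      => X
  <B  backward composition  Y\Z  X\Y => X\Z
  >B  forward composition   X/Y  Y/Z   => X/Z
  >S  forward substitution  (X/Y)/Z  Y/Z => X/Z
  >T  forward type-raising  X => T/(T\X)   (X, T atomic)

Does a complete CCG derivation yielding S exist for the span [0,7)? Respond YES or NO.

(PP/(NP\S))/PP NP (PP\N)\NP NP (PP\(PP\N))\NP S\PP (NP\S)\(S\PP)
CKY chart[0,7] = {N/(N\PP), NP/(NP\PP), PP, PP/(PP\PP), S/(S\PP)}; S ∉ chart

NO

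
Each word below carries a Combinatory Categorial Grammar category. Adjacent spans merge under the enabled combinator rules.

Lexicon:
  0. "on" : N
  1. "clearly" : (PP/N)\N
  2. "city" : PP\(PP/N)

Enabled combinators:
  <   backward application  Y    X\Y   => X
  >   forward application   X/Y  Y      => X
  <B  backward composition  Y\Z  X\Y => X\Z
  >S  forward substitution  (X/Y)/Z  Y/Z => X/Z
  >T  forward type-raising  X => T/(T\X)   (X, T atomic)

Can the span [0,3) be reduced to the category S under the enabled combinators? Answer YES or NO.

N (PP/N)\N PP\(PP/N)
CKY chart[0,3] = {N/(N\PP), NP/(NP\PP), PP, PP/(PP\PP), S/(S\PP)}; S ∉ chart

NO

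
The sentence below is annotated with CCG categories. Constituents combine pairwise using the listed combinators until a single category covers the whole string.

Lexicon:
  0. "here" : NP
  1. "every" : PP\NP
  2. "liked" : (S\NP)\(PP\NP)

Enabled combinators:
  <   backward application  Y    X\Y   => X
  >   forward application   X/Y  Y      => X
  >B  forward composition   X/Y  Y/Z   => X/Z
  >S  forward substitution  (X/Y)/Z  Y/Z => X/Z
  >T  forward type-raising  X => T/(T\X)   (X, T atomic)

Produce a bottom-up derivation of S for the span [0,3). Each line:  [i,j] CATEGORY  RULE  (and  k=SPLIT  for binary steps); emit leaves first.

[0,1] NP  lex  "here"
[0,1] S/(S\NP)  >T
[1,2] PP\NP  lex  "every"
[2,3] (S\NP)\(PP\NP)  lex  "liked"
[1,3] S\NP  <  k=2
[0,3] S  >  k=1

[0,3] S   >
  [0,1] S/(S\NP)   >T
    [0,1] "here" : NP
  [1,3] S\NP   <
    [1,2] "every" : PP\NP
    [2,3] "liked" : (S\NP)\(PP\NP)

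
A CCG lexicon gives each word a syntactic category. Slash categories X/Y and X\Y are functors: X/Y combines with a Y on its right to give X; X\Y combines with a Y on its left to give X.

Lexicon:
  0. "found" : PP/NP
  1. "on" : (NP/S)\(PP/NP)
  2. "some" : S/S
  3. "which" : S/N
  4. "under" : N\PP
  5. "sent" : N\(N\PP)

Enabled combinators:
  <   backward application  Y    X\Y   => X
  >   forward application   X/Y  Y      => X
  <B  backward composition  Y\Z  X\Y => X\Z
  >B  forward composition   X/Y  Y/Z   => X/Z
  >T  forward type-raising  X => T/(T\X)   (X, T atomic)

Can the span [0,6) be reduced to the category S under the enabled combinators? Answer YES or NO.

NO

PP/NP (NP/S)\(PP/NP) S/S S/N N\PP N\(N\PP)
CKY chart[0,6] = {N/(N\NP), NP, NP/(NP\NP), NP/(N\N), NP/(S\S), PP/(PP\NP), S/(S\NP)}; S ∉ chart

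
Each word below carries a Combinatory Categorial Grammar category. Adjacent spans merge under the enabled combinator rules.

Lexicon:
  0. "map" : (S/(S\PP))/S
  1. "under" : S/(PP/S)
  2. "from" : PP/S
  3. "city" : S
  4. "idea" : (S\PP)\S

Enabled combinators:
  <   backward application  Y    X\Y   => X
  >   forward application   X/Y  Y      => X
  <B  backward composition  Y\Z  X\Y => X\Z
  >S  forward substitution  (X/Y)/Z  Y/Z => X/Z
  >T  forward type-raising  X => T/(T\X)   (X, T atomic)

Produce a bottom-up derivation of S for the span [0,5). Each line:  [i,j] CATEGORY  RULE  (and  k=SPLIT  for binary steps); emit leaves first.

[0,5] S   >
  [0,3] S/(S\PP)   >
    [0,1] "map" : (S/(S\PP))/S
    [1,3] S   >
      [1,2] "under" : S/(PP/S)
      [2,3] "from" : PP/S
  [3,5] S\PP   <
    [3,4] "city" : S
    [4,5] "idea" : (S\PP)\S

[0,1] (S/(S\PP))/S  lex  "map"
[1,2] S/(PP/S)  lex  "under"
[2,3] PP/S  lex  "from"
[1,3] S  >  k=2
[0,3] S/(S\PP)  >  k=1
[3,4] S  lex  "city"
[4,5] (S\PP)\S  lex  "idea"
[3,5] S\PP  <  k=4
[0,5] S  >  k=3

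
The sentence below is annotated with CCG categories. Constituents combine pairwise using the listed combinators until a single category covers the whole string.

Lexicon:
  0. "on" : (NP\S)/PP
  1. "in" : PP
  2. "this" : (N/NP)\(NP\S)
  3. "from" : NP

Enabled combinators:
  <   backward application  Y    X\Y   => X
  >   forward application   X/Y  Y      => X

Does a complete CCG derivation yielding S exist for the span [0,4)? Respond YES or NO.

(NP\S)/PP PP (N/NP)\(NP\S) NP
CKY chart[0,4] = {N}; S ∉ chart

NO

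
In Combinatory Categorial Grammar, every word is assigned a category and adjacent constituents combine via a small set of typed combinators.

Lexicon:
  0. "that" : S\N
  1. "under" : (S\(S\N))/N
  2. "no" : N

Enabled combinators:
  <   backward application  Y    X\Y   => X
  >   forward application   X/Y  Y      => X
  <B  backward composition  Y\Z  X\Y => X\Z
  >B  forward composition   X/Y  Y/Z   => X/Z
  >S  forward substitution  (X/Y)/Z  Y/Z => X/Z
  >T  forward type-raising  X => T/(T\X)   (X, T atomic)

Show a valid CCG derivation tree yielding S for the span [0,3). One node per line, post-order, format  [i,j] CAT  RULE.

[0,3] S   <
  [0,1] "that" : S\N
  [1,3] S\(S\N)   >
    [1,2] "under" : (S\(S\N))/N
    [2,3] "no" : N

[0,1] S\N  lex  "that"
[1,2] (S\(S\N))/N  lex  "under"
[2,3] N  lex  "no"
[1,3] S\(S\N)  >  k=2
[0,3] S  <  k=1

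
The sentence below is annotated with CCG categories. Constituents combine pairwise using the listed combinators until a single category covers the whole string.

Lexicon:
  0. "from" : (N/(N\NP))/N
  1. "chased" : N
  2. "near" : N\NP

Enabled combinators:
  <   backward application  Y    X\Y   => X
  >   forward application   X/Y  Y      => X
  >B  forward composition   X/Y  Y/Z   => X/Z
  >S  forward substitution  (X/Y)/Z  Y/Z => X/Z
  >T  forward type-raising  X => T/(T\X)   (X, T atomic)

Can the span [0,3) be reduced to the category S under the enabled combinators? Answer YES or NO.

NO

(N/(N\NP))/N N N\NP
CKY chart[0,3] = {N, N/(N\N), NP/(NP\N), PP/(PP\N), S/(S\N)}; S ∉ chart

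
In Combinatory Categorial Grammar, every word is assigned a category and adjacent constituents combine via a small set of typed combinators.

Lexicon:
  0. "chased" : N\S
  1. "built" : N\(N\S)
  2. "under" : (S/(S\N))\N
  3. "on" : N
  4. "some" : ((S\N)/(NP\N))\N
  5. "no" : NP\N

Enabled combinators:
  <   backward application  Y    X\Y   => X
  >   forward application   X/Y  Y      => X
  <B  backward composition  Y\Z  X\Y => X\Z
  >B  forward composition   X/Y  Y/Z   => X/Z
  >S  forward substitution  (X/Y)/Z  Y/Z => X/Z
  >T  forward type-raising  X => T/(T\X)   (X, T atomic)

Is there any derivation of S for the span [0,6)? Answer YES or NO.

YES

[0,6] S   >
  [0,3] S/(S\N)   <
    [0,2] N   <
      [0,1] "chased" : N\S
      [1,2] "built" : N\(N\S)
    [2,3] "under" : (S/(S\N))\N
  [3,6] S\N   >
    [3,5] (S\N)/(NP\N)   <
      [3,4] "on" : N
      [4,5] "some" : ((S\N)/(NP\N))\N
    [5,6] "no" : NP\N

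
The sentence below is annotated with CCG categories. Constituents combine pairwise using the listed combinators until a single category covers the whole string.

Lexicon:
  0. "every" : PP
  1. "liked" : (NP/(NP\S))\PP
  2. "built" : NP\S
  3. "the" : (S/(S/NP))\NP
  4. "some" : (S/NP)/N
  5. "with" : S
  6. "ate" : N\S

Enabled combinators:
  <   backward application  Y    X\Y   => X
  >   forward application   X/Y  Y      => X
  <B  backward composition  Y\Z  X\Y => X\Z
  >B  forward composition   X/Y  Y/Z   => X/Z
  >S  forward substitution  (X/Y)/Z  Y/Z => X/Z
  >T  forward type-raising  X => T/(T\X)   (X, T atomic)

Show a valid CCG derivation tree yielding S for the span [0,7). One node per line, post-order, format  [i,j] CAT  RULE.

[0,1] PP  lex  "every"
[1,2] (NP/(NP\S))\PP  lex  "liked"
[0,2] NP/(NP\S)  <  k=1
[2,3] NP\S  lex  "built"
[0,3] NP  >  k=2
[3,4] (S/(S/NP))\NP  lex  "the"
[0,4] S/(S/NP)  <  k=3
[4,5] (S/NP)/N  lex  "some"
[5,6] S  lex  "with"
[6,7] N\S  lex  "ate"
[5,7] N  <  k=6
[4,7] S/NP  >  k=5
[0,7] S  >  k=4

[0,7] S   >
  [0,4] S/(S/NP)   <
    [0,3] NP   >
      [0,2] NP/(NP\S)   <
        [0,1] "every" : PP
        [1,2] "liked" : (NP/(NP\S))\PP
      [2,3] "built" : NP\S
    [3,4] "the" : (S/(S/NP))\NP
  [4,7] S/NP   >
    [4,5] "some" : (S/NP)/N
    [5,7] N   <
      [5,6] "with" : S
      [6,7] "ate" : N\S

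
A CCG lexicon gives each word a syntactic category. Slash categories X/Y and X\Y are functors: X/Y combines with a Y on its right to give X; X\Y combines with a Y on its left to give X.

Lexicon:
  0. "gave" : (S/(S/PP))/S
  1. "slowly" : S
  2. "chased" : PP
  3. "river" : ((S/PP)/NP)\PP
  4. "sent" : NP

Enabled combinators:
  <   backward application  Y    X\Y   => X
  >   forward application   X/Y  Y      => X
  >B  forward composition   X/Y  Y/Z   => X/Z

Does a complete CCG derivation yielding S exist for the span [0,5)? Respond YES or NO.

[0,5] S   >
  [0,2] S/(S/PP)   >
    [0,1] "gave" : (S/(S/PP))/S
    [1,2] "slowly" : S
  [2,5] S/PP   >
    [2,4] (S/PP)/NP   <
      [2,3] "chased" : PP
      [3,4] "river" : ((S/PP)/NP)\PP
    [4,5] "sent" : NP

YES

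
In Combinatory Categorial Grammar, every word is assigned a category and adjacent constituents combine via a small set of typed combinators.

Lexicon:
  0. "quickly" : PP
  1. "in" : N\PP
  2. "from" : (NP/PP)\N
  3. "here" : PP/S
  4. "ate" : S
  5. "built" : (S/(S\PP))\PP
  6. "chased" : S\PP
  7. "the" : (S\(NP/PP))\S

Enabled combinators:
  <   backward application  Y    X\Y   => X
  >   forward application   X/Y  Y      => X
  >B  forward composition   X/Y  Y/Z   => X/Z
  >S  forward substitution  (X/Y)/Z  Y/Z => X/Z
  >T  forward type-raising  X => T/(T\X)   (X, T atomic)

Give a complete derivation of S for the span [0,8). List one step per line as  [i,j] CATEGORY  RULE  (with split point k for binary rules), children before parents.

[0,8] S   <
  [0,3] NP/PP   <
    [0,2] N   <
      [0,1] "quickly" : PP
      [1,2] "in" : N\PP
    [2,3] "from" : (NP/PP)\N
  [3,8] S\(NP/PP)   <
    [3,7] S   >
      [3,6] S/(S\PP)   <
        [3,5] PP   >
          [3,4] "here" : PP/S
          [4,5] "ate" : S
        [5,6] "built" : (S/(S\PP))\PP
      [6,7] "chased" : S\PP
    [7,8] "the" : (S\(NP/PP))\S

[0,1] PP  lex  "quickly"
[1,2] N\PP  lex  "in"
[0,2] N  <  k=1
[2,3] (NP/PP)\N  lex  "from"
[0,3] NP/PP  <  k=2
[3,4] PP/S  lex  "here"
[4,5] S  lex  "ate"
[3,5] PP  >  k=4
[5,6] (S/(S\PP))\PP  lex  "built"
[3,6] S/(S\PP)  <  k=5
[6,7] S\PP  lex  "chased"
[3,7] S  >  k=6
[7,8] (S\(NP/PP))\S  lex  "the"
[3,8] S\(NP/PP)  <  k=7
[0,8] S  <  k=3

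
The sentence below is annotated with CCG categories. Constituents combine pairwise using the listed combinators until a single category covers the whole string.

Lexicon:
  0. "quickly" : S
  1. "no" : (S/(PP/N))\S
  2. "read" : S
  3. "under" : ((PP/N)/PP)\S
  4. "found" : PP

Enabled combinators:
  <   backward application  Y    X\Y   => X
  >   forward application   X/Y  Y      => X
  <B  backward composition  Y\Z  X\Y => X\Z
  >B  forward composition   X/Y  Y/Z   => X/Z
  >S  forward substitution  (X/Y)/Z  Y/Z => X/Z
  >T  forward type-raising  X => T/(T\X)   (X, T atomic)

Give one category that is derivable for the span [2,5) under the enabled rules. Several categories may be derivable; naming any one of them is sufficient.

[0,5] S   >
  [0,2] S/(PP/N)   <
    [0,1] "quickly" : S
    [1,2] "no" : (S/(PP/N))\S
  [2,5] PP/N   >
    [2,4] (PP/N)/PP   <
      [2,3] "read" : S
      [3,4] "under" : ((PP/N)/PP)\S
    [4,5] "found" : PP

PP/N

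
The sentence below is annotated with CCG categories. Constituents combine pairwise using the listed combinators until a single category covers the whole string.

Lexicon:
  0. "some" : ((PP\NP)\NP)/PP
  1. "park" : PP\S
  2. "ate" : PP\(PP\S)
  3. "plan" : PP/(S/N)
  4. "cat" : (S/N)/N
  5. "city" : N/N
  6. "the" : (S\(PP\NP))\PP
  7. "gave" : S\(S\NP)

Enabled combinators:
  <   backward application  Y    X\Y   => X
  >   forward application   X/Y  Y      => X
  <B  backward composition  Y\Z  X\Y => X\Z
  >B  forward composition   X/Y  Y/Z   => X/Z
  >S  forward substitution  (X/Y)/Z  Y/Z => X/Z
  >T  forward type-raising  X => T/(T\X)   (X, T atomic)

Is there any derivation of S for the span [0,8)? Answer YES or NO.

YES

[0,8] S   <
  [0,7] S\NP   <B
    [0,3] (PP\NP)\NP   >
      [0,1] "some" : ((PP\NP)\NP)/PP
      [1,3] PP   <
        [1,2] "park" : PP\S
        [2,3] "ate" : PP\(PP\S)
    [3,7] S\(PP\NP)   <
      [3,6] PP   >
        [3,4] "plan" : PP/(S/N)
        [4,6] S/N   >S
          [4,5] "cat" : (S/N)/N
          [5,6] "city" : N/N
      [6,7] "the" : (S\(PP\NP))\PP
  [7,8] "gave" : S\(S\NP)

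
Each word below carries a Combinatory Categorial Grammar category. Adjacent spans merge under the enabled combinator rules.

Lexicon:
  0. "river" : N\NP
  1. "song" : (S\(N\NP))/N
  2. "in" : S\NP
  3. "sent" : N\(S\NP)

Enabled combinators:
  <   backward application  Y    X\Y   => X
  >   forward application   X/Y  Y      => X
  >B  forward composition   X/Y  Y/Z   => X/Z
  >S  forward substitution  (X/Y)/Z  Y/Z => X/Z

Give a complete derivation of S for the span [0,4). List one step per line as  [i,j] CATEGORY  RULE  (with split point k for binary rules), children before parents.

[0,1] N\NP  lex  "river"
[1,2] (S\(N\NP))/N  lex  "song"
[2,3] S\NP  lex  "in"
[3,4] N\(S\NP)  lex  "sent"
[2,4] N  <  k=3
[1,4] S\(N\NP)  >  k=2
[0,4] S  <  k=1

[0,4] S   <
  [0,1] "river" : N\NP
  [1,4] S\(N\NP)   >
    [1,2] "song" : (S\(N\NP))/N
    [2,4] N   <
      [2,3] "in" : S\NP
      [3,4] "sent" : N\(S\NP)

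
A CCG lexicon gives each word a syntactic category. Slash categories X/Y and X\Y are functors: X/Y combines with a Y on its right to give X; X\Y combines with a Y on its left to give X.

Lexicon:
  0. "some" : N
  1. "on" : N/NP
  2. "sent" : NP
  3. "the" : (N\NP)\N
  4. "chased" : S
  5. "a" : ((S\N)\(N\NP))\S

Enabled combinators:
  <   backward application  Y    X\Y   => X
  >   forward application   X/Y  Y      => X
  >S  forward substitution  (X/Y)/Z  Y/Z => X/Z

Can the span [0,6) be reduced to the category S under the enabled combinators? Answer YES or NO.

[0,6] S   <
  [0,1] "some" : N
  [1,6] S\N   <
    [1,4] N\NP   <
      [1,3] N   >
        [1,2] "on" : N/NP
        [2,3] "sent" : NP
      [3,4] "the" : (N\NP)\N
    [4,6] (S\N)\(N\NP)   <
      [4,5] "chased" : S
      [5,6] "a" : ((S\N)\(N\NP))\S

YES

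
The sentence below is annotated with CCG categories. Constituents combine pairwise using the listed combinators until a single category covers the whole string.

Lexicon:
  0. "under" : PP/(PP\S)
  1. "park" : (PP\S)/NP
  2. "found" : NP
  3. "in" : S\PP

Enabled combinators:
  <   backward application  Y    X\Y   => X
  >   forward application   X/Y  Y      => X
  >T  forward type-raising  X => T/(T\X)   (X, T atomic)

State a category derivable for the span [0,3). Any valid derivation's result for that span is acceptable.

PP

[0,4] S   <
  [0,3] PP   >
    [0,1] "under" : PP/(PP\S)
    [1,3] PP\S   >
      [1,2] "park" : (PP\S)/NP
      [2,3] "found" : NP
  [3,4] "in" : S\PP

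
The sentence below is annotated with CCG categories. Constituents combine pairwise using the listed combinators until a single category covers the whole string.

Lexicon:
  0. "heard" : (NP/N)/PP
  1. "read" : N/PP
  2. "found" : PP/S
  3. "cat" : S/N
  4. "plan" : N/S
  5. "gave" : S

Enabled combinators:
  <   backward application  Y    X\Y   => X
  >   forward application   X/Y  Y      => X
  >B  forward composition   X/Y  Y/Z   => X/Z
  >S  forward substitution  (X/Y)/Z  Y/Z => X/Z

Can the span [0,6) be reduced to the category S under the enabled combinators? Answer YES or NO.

(NP/N)/PP N/PP PP/S S/N N/S S
CKY chart[0,6] = {NP}; S ∉ chart

NO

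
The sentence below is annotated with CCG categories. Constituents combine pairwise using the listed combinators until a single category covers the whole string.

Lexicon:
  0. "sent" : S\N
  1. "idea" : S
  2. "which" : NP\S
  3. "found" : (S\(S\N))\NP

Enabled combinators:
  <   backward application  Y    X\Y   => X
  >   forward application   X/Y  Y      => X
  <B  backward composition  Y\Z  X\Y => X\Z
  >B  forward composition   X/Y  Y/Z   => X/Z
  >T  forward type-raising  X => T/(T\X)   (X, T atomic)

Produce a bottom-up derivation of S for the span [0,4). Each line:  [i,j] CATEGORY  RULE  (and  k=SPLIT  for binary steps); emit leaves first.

[0,1] S\N  lex  "sent"
[1,2] S  lex  "idea"
[1,2] NP/(NP\S)  >T
[2,3] NP\S  lex  "which"
[1,3] NP  >  k=2
[3,4] (S\(S\N))\NP  lex  "found"
[1,4] S\(S\N)  <  k=3
[0,4] S  <  k=1

[0,4] S   <
  [0,1] "sent" : S\N
  [1,4] S\(S\N)   <
    [1,3] NP   >
      [1,2] NP/(NP\S)   >T
        [1,2] "idea" : S
      [2,3] "which" : NP\S
    [3,4] "found" : (S\(S\N))\NP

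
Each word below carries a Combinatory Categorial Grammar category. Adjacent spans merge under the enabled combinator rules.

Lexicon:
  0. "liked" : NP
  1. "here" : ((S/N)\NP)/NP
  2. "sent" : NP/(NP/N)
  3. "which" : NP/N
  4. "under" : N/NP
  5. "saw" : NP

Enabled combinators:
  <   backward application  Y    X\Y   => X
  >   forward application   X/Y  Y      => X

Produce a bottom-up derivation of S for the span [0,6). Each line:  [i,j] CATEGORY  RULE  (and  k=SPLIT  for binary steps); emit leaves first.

[0,1] NP  lex  "liked"
[1,2] ((S/N)\NP)/NP  lex  "here"
[2,3] NP/(NP/N)  lex  "sent"
[3,4] NP/N  lex  "which"
[2,4] NP  >  k=3
[1,4] (S/N)\NP  >  k=2
[0,4] S/N  <  k=1
[4,5] N/NP  lex  "under"
[5,6] NP  lex  "saw"
[4,6] N  >  k=5
[0,6] S  >  k=4

[0,6] S   >
  [0,4] S/N   <
    [0,1] "liked" : NP
    [1,4] (S/N)\NP   >
      [1,2] "here" : ((S/N)\NP)/NP
      [2,4] NP   >
        [2,3] "sent" : NP/(NP/N)
        [3,4] "which" : NP/N
  [4,6] N   >
    [4,5] "under" : N/NP
    [5,6] "saw" : NP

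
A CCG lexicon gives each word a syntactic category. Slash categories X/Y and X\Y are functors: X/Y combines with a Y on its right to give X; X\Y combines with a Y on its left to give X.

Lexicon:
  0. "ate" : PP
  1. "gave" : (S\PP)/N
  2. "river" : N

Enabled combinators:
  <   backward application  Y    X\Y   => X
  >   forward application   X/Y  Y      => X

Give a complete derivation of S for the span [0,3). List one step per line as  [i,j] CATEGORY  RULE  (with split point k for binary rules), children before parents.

[0,3] S   <
  [0,1] "ate" : PP
  [1,3] S\PP   >
    [1,2] "gave" : (S\PP)/N
    [2,3] "river" : N

[0,1] PP  lex  "ate"
[1,2] (S\PP)/N  lex  "gave"
[2,3] N  lex  "river"
[1,3] S\PP  >  k=2
[0,3] S  <  k=1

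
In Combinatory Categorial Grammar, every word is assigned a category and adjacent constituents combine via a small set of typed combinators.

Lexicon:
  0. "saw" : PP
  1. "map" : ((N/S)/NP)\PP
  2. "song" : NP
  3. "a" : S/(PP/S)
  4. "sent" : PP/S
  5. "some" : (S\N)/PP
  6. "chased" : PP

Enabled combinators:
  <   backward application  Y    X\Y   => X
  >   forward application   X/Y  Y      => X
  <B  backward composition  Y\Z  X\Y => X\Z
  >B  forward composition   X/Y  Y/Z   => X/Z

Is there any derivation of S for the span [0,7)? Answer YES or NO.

[0,7] S   <
  [0,5] N   >
    [0,3] N/S   >
      [0,2] (N/S)/NP   <
        [0,1] "saw" : PP
        [1,2] "map" : ((N/S)/NP)\PP
      [2,3] "song" : NP
    [3,5] S   >
      [3,4] "a" : S/(PP/S)
      [4,5] "sent" : PP/S
  [5,7] S\N   >
    [5,6] "some" : (S\N)/PP
    [6,7] "chased" : PP

YES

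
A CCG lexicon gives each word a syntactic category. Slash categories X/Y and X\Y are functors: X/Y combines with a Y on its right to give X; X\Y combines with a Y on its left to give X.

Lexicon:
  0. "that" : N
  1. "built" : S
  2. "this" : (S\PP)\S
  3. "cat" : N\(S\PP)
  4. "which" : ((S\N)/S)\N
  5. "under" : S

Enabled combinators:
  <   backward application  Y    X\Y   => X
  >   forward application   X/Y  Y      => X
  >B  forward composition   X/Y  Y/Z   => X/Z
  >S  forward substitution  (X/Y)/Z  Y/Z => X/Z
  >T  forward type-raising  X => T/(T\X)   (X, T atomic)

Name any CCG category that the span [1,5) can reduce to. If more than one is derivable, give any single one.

(S\N)/S

[0,6] S   <
  [0,1] "that" : N
  [1,6] S\N   >
    [1,5] (S\N)/S   <
      [1,4] N   <
        [1,3] S\PP   <
          [1,2] "built" : S
          [2,3] "this" : (S\PP)\S
        [3,4] "cat" : N\(S\PP)
      [4,5] "which" : ((S\N)/S)\N
    [5,6] "under" : S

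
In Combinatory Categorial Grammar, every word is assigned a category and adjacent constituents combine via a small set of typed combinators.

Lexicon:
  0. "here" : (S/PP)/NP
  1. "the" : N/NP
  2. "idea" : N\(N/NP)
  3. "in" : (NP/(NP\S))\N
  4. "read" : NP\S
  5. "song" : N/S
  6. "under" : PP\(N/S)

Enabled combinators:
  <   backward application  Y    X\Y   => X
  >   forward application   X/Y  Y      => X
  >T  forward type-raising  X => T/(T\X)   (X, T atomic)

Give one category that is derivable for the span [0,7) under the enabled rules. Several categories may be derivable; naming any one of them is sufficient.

[0,7] S   >
  [0,5] S/PP   >
    [0,1] "here" : (S/PP)/NP
    [1,5] NP   >
      [1,4] NP/(NP\S)   <
        [1,3] N   <
          [1,2] "the" : N/NP
          [2,3] "idea" : N\(N/NP)
        [3,4] "in" : (NP/(NP\S))\N
      [4,5] "read" : NP\S
  [5,7] PP   <
    [5,6] "song" : N/S
    [6,7] "under" : PP\(N/S)

S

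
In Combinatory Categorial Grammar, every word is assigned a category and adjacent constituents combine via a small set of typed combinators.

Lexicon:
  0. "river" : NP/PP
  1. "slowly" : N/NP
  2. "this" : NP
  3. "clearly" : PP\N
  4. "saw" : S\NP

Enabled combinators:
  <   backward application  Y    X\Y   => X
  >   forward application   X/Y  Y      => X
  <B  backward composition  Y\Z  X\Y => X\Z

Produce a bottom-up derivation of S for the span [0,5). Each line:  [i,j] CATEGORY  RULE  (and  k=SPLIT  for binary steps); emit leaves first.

[0,5] S   <
  [0,4] NP   >
    [0,1] "river" : NP/PP
    [1,4] PP   <
      [1,3] N   >
        [1,2] "slowly" : N/NP
        [2,3] "this" : NP
      [3,4] "clearly" : PP\N
  [4,5] "saw" : S\NP

[0,1] NP/PP  lex  "river"
[1,2] N/NP  lex  "slowly"
[2,3] NP  lex  "this"
[1,3] N  >  k=2
[3,4] PP\N  lex  "clearly"
[1,4] PP  <  k=3
[0,4] NP  >  k=1
[4,5] S\NP  lex  "saw"
[0,5] S  <  k=4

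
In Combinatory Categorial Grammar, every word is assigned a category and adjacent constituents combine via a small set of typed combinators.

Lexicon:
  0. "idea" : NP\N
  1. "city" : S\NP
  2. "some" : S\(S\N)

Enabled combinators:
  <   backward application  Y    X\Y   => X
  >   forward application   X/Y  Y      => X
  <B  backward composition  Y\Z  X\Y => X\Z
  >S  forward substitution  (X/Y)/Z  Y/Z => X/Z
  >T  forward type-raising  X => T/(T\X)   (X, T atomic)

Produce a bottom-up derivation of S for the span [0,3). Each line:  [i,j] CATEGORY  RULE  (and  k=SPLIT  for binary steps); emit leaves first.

[0,1] NP\N  lex  "idea"
[1,2] S\NP  lex  "city"
[0,2] S\N  <B  k=1
[2,3] S\(S\N)  lex  "some"
[0,3] S  <  k=2

[0,3] S   <
  [0,2] S\N   <B
    [0,1] "idea" : NP\N
    [1,2] "city" : S\NP
  [2,3] "some" : S\(S\N)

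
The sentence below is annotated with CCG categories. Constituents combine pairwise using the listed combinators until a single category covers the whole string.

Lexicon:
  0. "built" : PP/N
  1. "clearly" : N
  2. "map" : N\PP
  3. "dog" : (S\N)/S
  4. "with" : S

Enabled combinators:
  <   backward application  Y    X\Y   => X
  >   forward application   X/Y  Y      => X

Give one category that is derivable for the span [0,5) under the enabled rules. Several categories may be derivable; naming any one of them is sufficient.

[0,5] S   <
  [0,3] N   <
    [0,2] PP   >
      [0,1] "built" : PP/N
      [1,2] "clearly" : N
    [2,3] "map" : N\PP
  [3,5] S\N   >
    [3,4] "dog" : (S\N)/S
    [4,5] "with" : S

S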